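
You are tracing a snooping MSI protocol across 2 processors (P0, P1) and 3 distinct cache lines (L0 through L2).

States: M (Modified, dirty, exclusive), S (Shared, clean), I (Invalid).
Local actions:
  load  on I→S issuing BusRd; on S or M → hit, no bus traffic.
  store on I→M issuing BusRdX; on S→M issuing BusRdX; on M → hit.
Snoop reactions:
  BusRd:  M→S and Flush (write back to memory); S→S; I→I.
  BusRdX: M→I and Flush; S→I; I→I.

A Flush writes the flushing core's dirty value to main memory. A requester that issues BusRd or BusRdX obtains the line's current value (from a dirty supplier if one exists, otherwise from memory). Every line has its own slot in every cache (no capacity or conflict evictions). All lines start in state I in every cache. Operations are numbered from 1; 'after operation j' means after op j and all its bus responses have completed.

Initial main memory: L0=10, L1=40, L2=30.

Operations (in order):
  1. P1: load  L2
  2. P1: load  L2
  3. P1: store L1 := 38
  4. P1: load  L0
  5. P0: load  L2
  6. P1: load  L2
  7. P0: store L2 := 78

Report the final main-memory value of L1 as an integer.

[1] P1: load  L2 | P0:I, P1:S(30) | bus: BusRd
[2] P1: load  L2 | P0:I, P1:S(30) | bus: none
[3] P1: store L1 := 38 | P0:I, P1:M(38) | bus: BusRdX
[4] P1: load  L0 | P0:I, P1:S(10) | bus: BusRd
[5] P0: load  L2 | P0:S(30), P1:S(30) | bus: BusRd
[6] P1: load  L2 | P0:S(30), P1:S(30) | bus: none
[7] P0: store L2 := 78 | P0:M(78), P1:I | bus: BusRdX

memory[L1] = 40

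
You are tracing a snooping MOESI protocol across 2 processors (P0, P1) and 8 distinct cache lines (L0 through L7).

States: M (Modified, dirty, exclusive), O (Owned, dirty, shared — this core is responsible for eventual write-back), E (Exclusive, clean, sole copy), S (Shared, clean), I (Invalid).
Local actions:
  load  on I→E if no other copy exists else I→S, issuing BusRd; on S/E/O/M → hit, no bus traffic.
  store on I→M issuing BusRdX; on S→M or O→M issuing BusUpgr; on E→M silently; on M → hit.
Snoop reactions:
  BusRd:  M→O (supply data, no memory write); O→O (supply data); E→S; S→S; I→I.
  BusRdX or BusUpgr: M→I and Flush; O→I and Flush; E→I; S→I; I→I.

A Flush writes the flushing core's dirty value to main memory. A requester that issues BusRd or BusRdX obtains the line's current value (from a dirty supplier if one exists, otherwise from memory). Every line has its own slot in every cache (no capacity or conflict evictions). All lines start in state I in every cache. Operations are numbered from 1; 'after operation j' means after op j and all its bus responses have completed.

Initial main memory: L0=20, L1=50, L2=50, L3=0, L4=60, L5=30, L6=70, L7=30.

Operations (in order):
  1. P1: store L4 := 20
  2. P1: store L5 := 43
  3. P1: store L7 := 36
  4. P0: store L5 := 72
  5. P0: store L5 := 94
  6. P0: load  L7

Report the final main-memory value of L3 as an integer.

memory[L3] = 0

  op1 P1: store L4 := 20 → I/M on L4; bus BusRdX; mem=60
  op2 P1: store L5 := 43 → I/M on L5; bus BusRdX; mem=30
  op3 P1: store L7 := 36 → I/M on L7; bus BusRdX; mem=30
  op4 P0: store L5 := 72 → M/I on L5; bus BusRdX Flush; mem=43
  op5 P0: store L5 := 94 → M/I on L5; bus (none); mem=43
  op6 P0: load  L7 → S/O on L7; bus BusRd; mem=30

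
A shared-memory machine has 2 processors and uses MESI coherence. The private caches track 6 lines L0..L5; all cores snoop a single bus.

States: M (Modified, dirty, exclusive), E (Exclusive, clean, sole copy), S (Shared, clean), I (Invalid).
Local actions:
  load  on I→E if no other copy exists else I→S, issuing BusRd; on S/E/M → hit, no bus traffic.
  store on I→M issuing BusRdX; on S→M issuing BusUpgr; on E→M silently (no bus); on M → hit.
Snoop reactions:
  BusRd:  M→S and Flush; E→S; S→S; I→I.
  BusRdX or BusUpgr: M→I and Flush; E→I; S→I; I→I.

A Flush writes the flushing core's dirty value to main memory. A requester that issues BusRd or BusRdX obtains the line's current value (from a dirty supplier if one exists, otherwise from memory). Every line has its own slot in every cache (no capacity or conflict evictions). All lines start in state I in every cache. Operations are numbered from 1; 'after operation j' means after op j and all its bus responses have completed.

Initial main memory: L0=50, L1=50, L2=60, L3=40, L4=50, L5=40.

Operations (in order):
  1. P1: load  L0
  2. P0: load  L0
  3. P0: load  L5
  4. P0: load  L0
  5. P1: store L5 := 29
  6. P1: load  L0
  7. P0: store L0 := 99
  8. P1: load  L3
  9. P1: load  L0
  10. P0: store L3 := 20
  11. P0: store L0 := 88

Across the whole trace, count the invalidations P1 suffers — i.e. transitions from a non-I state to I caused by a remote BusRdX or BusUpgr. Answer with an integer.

invalidations = 3

  op1 P1: load  L0 → I/E on L0; bus BusRd; mem=50
  op2 P0: load  L0 → S/S on L0; bus BusRd; mem=50
  op3 P0: load  L5 → E/I on L5; bus BusRd; mem=40
  op4 P0: load  L0 → S/S on L0; bus (none); mem=50
  op5 P1: store L5 := 29 → I/M on L5; bus BusRdX; mem=40
  op6 P1: load  L0 → S/S on L0; bus (none); mem=50
  op7 P0: store L0 := 99 → M/I on L0; bus BusUpgr; mem=50
  op8 P1: load  L3 → I/E on L3; bus BusRd; mem=40
  op9 P1: load  L0 → S/S on L0; bus BusRd Flush; mem=99
  op10 P0: store L3 := 20 → M/I on L3; bus BusRdX; mem=40
  op11 P0: store L0 := 88 → M/I on L0; bus BusUpgr; mem=99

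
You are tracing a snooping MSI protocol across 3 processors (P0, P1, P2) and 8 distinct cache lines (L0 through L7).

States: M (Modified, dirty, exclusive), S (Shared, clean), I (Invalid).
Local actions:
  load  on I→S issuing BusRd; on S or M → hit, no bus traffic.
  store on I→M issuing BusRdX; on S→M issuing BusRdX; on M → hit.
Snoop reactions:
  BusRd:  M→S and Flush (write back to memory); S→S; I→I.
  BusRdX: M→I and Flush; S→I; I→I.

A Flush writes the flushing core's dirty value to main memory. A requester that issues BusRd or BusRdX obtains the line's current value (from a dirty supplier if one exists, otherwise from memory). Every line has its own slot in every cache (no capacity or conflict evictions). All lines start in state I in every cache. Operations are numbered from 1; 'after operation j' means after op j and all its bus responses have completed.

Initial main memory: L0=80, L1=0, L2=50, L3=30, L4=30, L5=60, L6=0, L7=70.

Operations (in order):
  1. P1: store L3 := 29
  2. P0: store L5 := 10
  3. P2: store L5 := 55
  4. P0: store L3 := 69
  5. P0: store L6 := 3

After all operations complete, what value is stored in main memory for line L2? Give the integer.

memory[L2] = 50

  op1 P1: store L3 := 29 → I/M/I on L3; bus BusRdX; mem=30
  op2 P0: store L5 := 10 → M/I/I on L5; bus BusRdX; mem=60
  op3 P2: store L5 := 55 → I/I/M on L5; bus BusRdX Flush; mem=10
  op4 P0: store L3 := 69 → M/I/I on L3; bus BusRdX Flush; mem=29
  op5 P0: store L6 := 3 → M/I/I on L6; bus BusRdX; mem=0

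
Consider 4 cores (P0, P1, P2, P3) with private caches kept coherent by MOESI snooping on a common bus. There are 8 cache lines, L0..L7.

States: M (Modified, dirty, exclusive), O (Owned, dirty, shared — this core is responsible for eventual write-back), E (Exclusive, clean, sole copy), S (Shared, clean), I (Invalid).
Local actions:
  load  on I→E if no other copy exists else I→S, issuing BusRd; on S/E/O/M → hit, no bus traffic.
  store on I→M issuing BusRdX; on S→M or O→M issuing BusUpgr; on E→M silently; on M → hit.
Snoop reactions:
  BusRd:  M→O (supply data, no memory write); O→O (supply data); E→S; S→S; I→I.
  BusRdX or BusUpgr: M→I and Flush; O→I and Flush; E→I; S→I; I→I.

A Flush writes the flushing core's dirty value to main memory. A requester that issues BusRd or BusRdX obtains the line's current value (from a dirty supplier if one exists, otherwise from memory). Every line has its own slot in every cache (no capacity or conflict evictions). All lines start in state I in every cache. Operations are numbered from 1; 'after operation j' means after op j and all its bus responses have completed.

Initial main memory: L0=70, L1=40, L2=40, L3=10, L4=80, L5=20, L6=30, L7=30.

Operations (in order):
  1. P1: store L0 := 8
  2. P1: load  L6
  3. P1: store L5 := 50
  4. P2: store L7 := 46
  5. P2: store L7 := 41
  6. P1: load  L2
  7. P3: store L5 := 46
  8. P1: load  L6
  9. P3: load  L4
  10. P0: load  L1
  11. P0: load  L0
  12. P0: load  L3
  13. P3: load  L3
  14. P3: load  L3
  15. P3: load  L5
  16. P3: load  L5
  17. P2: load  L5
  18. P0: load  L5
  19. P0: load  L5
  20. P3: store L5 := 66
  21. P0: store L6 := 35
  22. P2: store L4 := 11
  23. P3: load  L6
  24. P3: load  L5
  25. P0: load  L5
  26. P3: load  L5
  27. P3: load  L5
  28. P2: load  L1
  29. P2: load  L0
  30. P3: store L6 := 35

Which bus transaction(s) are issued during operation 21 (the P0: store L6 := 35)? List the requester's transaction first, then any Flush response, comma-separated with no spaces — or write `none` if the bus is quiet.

[1] P1: store L0 := 8 | P0:I, P1:M(8), P2:I, P3:I | bus: BusRdX
[2] P1: load  L6 | P0:I, P1:E(30), P2:I, P3:I | bus: BusRd
[3] P1: store L5 := 50 | P0:I, P1:M(50), P2:I, P3:I | bus: BusRdX
[4] P2: store L7 := 46 | P0:I, P1:I, P2:M(46), P3:I | bus: BusRdX
[5] P2: store L7 := 41 | P0:I, P1:I, P2:M(41), P3:I | bus: none
[6] P1: load  L2 | P0:I, P1:E(40), P2:I, P3:I | bus: BusRd
[7] P3: store L5 := 46 | P0:I, P1:I, P2:I, P3:M(46) | bus: BusRdX,Flush
[8] P1: load  L6 | P0:I, P1:E(30), P2:I, P3:I | bus: none
[9] P3: load  L4 | P0:I, P1:I, P2:I, P3:E(80) | bus: BusRd
[10] P0: load  L1 | P0:E(40), P1:I, P2:I, P3:I | bus: BusRd
[11] P0: load  L0 | P0:S(8), P1:O(8), P2:I, P3:I | bus: BusRd
[12] P0: load  L3 | P0:E(10), P1:I, P2:I, P3:I | bus: BusRd
[13] P3: load  L3 | P0:S(10), P1:I, P2:I, P3:S(10) | bus: BusRd
[14] P3: load  L3 | P0:S(10), P1:I, P2:I, P3:S(10) | bus: none
[15] P3: load  L5 | P0:I, P1:I, P2:I, P3:M(46) | bus: none
[16] P3: load  L5 | P0:I, P1:I, P2:I, P3:M(46) | bus: none
[17] P2: load  L5 | P0:I, P1:I, P2:S(46), P3:O(46) | bus: BusRd
[18] P0: load  L5 | P0:S(46), P1:I, P2:S(46), P3:O(46) | bus: BusRd
[19] P0: load  L5 | P0:S(46), P1:I, P2:S(46), P3:O(46) | bus: none
[20] P3: store L5 := 66 | P0:I, P1:I, P2:I, P3:M(66) | bus: BusUpgr
[21] P0: store L6 := 35 | P0:M(35), P1:I, P2:I, P3:I | bus: BusRdX
[22] P2: store L4 := 11 | P0:I, P1:I, P2:M(11), P3:I | bus: BusRdX
[23] P3: load  L6 | P0:O(35), P1:I, P2:I, P3:S(35) | bus: BusRd
[24] P3: load  L5 | P0:I, P1:I, P2:I, P3:M(66) | bus: none
[25] P0: load  L5 | P0:S(66), P1:I, P2:I, P3:O(66) | bus: BusRd
[26] P3: load  L5 | P0:S(66), P1:I, P2:I, P3:O(66) | bus: none
[27] P3: load  L5 | P0:S(66), P1:I, P2:I, P3:O(66) | bus: none
[28] P2: load  L1 | P0:S(40), P1:I, P2:S(40), P3:I | bus: BusRd
[29] P2: load  L0 | P0:S(8), P1:O(8), P2:S(8), P3:I | bus: BusRd
[30] P3: store L6 := 35 | P0:I, P1:I, P2:I, P3:M(35) | bus: BusUpgr,Flush

bus = BusRdX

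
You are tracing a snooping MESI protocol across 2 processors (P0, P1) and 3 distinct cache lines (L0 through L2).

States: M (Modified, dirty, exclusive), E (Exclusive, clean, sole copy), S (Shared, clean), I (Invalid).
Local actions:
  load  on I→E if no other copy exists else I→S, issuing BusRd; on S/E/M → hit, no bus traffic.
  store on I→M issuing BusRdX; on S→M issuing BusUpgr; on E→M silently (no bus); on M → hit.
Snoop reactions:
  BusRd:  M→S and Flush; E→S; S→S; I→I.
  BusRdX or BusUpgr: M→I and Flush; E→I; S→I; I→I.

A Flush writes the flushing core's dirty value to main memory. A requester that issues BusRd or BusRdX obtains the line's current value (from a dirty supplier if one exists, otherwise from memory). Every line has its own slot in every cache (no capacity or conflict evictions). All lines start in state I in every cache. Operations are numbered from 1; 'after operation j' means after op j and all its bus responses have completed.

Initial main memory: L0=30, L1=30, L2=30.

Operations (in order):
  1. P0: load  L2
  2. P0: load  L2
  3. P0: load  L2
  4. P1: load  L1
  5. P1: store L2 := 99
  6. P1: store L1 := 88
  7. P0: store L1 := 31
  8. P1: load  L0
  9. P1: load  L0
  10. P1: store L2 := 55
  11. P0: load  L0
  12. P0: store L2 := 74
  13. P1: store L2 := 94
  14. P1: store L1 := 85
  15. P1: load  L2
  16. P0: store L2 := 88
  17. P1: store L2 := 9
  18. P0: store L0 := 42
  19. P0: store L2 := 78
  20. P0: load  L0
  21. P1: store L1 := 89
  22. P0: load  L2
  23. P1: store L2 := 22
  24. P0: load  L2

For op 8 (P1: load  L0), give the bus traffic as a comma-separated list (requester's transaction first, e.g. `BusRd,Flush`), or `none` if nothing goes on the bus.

bus = BusRd

step 1: P0: load  L2  ⟶  EI  (L2)  txn=BusRd  M[L2]=30
step 2: P0: load  L2  ⟶  EI  (L2)  txn=∅  M[L2]=30
step 3: P0: load  L2  ⟶  EI  (L2)  txn=∅  M[L2]=30
step 4: P1: load  L1  ⟶  IE  (L1)  txn=BusRd  M[L1]=30
step 5: P1: store L2 := 99  ⟶  IM  (L2)  txn=BusRdX  M[L2]=30
step 6: P1: store L1 := 88  ⟶  IM  (L1)  txn=∅  M[L1]=30
step 7: P0: store L1 := 31  ⟶  MI  (L1)  txn=BusRdX+Flush  M[L1]=88
step 8: P1: load  L0  ⟶  IE  (L0)  txn=BusRd  M[L0]=30
step 9: P1: load  L0  ⟶  IE  (L0)  txn=∅  M[L0]=30
step 10: P1: store L2 := 55  ⟶  IM  (L2)  txn=∅  M[L2]=30
step 11: P0: load  L0  ⟶  SS  (L0)  txn=BusRd  M[L0]=30
step 12: P0: store L2 := 74  ⟶  MI  (L2)  txn=BusRdX+Flush  M[L2]=55
step 13: P1: store L2 := 94  ⟶  IM  (L2)  txn=BusRdX+Flush  M[L2]=74
step 14: P1: store L1 := 85  ⟶  IM  (L1)  txn=BusRdX+Flush  M[L1]=31
step 15: P1: load  L2  ⟶  IM  (L2)  txn=∅  M[L2]=74
step 16: P0: store L2 := 88  ⟶  MI  (L2)  txn=BusRdX+Flush  M[L2]=94
step 17: P1: store L2 := 9  ⟶  IM  (L2)  txn=BusRdX+Flush  M[L2]=88
step 18: P0: store L0 := 42  ⟶  MI  (L0)  txn=BusUpgr  M[L0]=30
step 19: P0: store L2 := 78  ⟶  MI  (L2)  txn=BusRdX+Flush  M[L2]=9
step 20: P0: load  L0  ⟶  MI  (L0)  txn=∅  M[L0]=30
step 21: P1: store L1 := 89  ⟶  IM  (L1)  txn=∅  M[L1]=31
step 22: P0: load  L2  ⟶  MI  (L2)  txn=∅  M[L2]=9
step 23: P1: store L2 := 22  ⟶  IM  (L2)  txn=BusRdX+Flush  M[L2]=78
step 24: P0: load  L2  ⟶  SS  (L2)  txn=BusRd+Flush  M[L2]=22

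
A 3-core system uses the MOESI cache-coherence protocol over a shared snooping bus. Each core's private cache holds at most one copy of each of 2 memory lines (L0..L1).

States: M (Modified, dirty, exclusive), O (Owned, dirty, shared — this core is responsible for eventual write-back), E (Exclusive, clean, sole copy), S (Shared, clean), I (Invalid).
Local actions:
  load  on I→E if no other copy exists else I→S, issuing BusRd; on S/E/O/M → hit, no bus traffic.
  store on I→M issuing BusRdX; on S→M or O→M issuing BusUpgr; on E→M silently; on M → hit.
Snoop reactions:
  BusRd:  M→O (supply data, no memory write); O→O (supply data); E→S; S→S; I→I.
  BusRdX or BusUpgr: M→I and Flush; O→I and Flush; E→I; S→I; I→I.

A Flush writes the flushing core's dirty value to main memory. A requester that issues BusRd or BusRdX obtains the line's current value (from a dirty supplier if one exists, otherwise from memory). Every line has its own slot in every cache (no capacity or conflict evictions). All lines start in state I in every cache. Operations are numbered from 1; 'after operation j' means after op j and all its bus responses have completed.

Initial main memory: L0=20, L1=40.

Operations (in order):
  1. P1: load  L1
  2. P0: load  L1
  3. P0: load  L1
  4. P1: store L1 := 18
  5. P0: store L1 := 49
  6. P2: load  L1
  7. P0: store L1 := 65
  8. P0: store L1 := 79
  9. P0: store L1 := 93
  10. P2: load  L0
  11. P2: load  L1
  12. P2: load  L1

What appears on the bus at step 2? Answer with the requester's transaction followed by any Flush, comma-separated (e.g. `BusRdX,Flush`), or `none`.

  op1 P1: load  L1 → I/E/I on L1; bus BusRd; mem=40
  op2 P0: load  L1 → S/S/I on L1; bus BusRd; mem=40
  op3 P0: load  L1 → S/S/I on L1; bus (none); mem=40
  op4 P1: store L1 := 18 → I/M/I on L1; bus BusUpgr; mem=40
  op5 P0: store L1 := 49 → M/I/I on L1; bus BusRdX Flush; mem=18
  op6 P2: load  L1 → O/I/S on L1; bus BusRd; mem=18
  op7 P0: store L1 := 65 → M/I/I on L1; bus BusUpgr; mem=18
  op8 P0: store L1 := 79 → M/I/I on L1; bus (none); mem=18
  op9 P0: store L1 := 93 → M/I/I on L1; bus (none); mem=18
  op10 P2: load  L0 → I/I/E on L0; bus BusRd; mem=20
  op11 P2: load  L1 → O/I/S on L1; bus BusRd; mem=18
  op12 P2: load  L1 → O/I/S on L1; bus (none); mem=18

bus = BusRd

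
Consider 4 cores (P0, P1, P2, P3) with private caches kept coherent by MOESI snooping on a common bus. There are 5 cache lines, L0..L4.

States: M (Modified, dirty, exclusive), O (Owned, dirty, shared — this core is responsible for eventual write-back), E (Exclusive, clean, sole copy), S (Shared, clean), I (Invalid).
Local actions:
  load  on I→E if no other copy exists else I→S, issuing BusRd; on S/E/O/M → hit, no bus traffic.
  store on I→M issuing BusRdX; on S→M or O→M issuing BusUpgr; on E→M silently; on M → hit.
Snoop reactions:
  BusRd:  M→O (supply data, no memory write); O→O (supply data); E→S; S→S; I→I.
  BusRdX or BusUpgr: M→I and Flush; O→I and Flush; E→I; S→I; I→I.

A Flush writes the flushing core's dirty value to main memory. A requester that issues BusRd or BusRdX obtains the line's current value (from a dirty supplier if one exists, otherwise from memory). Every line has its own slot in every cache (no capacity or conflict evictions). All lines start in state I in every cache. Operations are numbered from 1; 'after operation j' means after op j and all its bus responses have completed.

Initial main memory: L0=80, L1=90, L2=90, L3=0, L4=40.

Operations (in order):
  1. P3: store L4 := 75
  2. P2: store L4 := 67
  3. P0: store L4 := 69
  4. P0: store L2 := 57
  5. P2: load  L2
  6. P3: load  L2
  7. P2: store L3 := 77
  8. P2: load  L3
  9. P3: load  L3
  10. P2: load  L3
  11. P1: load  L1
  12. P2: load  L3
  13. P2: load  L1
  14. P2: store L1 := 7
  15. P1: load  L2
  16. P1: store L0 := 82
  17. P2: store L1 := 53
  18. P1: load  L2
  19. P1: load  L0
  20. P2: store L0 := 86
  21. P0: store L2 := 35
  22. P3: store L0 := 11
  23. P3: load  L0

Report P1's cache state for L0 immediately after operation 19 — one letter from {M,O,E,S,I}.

  op1 P3: store L4 := 75 → I/I/I/M on L4; bus BusRdX; mem=40
  op2 P2: store L4 := 67 → I/I/M/I on L4; bus BusRdX Flush; mem=75
  op3 P0: store L4 := 69 → M/I/I/I on L4; bus BusRdX Flush; mem=67
  op4 P0: store L2 := 57 → M/I/I/I on L2; bus BusRdX; mem=90
  op5 P2: load  L2 → O/I/S/I on L2; bus BusRd; mem=90
  op6 P3: load  L2 → O/I/S/S on L2; bus BusRd; mem=90
  op7 P2: store L3 := 77 → I/I/M/I on L3; bus BusRdX; mem=0
  op8 P2: load  L3 → I/I/M/I on L3; bus (none); mem=0
  op9 P3: load  L3 → I/I/O/S on L3; bus BusRd; mem=0
  op10 P2: load  L3 → I/I/O/S on L3; bus (none); mem=0
  op11 P1: load  L1 → I/E/I/I on L1; bus BusRd; mem=90
  op12 P2: load  L3 → I/I/O/S on L3; bus (none); mem=0
  op13 P2: load  L1 → I/S/S/I on L1; bus BusRd; mem=90
  op14 P2: store L1 := 7 → I/I/M/I on L1; bus BusUpgr; mem=90
  op15 P1: load  L2 → O/S/S/S on L2; bus BusRd; mem=90
  op16 P1: store L0 := 82 → I/M/I/I on L0; bus BusRdX; mem=80
  op17 P2: store L1 := 53 → I/I/M/I on L1; bus (none); mem=90
  op18 P1: load  L2 → O/S/S/S on L2; bus (none); mem=90
  op19 P1: load  L0 → I/M/I/I on L0; bus (none); mem=80
  op20 P2: store L0 := 86 → I/I/M/I on L0; bus BusRdX Flush; mem=82
  op21 P0: store L2 := 35 → M/I/I/I on L2; bus BusUpgr; mem=90
  op22 P3: store L0 := 11 → I/I/I/M on L0; bus BusRdX Flush; mem=86
  op23 P3: load  L0 → I/I/I/M on L0; bus (none); mem=86

state = M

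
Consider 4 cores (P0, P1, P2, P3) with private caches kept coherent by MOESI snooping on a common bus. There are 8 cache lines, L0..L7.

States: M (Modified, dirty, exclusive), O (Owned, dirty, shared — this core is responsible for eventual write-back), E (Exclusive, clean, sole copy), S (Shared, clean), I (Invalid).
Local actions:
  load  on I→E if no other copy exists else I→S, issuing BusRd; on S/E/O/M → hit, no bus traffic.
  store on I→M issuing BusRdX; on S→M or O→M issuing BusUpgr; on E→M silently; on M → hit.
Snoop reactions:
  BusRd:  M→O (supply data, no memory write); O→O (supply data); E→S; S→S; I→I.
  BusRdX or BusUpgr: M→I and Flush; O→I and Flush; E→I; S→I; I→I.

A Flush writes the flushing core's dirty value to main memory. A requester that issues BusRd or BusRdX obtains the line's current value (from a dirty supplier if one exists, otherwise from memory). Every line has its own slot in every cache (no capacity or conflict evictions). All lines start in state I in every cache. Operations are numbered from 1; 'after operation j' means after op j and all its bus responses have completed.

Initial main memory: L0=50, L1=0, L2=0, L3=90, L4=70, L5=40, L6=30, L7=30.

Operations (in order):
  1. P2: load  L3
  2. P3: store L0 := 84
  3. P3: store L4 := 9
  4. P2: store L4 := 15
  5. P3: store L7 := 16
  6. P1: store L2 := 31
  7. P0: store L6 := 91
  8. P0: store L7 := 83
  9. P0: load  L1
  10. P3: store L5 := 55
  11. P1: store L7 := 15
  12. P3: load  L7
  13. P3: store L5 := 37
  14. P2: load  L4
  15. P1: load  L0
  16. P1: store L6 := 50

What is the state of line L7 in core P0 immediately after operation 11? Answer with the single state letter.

step 1: P2: load  L3  ⟶  IIEI  (L3)  txn=BusRd  M[L3]=90
step 2: P3: store L0 := 84  ⟶  IIIM  (L0)  txn=BusRdX  M[L0]=50
step 3: P3: store L4 := 9  ⟶  IIIM  (L4)  txn=BusRdX  M[L4]=70
step 4: P2: store L4 := 15  ⟶  IIMI  (L4)  txn=BusRdX+Flush  M[L4]=9
step 5: P3: store L7 := 16  ⟶  IIIM  (L7)  txn=BusRdX  M[L7]=30
step 6: P1: store L2 := 31  ⟶  IMII  (L2)  txn=BusRdX  M[L2]=0
step 7: P0: store L6 := 91  ⟶  MIII  (L6)  txn=BusRdX  M[L6]=30
step 8: P0: store L7 := 83  ⟶  MIII  (L7)  txn=BusRdX+Flush  M[L7]=16
step 9: P0: load  L1  ⟶  EIII  (L1)  txn=BusRd  M[L1]=0
step 10: P3: store L5 := 55  ⟶  IIIM  (L5)  txn=BusRdX  M[L5]=40
step 11: P1: store L7 := 15  ⟶  IMII  (L7)  txn=BusRdX+Flush  M[L7]=83
step 12: P3: load  L7  ⟶  IOIS  (L7)  txn=BusRd  M[L7]=83
step 13: P3: store L5 := 37  ⟶  IIIM  (L5)  txn=∅  M[L5]=40
step 14: P2: load  L4  ⟶  IIMI  (L4)  txn=∅  M[L4]=9
step 15: P1: load  L0  ⟶  ISIO  (L0)  txn=BusRd  M[L0]=50
step 16: P1: store L6 := 50  ⟶  IMII  (L6)  txn=BusRdX+Flush  M[L6]=91

state = I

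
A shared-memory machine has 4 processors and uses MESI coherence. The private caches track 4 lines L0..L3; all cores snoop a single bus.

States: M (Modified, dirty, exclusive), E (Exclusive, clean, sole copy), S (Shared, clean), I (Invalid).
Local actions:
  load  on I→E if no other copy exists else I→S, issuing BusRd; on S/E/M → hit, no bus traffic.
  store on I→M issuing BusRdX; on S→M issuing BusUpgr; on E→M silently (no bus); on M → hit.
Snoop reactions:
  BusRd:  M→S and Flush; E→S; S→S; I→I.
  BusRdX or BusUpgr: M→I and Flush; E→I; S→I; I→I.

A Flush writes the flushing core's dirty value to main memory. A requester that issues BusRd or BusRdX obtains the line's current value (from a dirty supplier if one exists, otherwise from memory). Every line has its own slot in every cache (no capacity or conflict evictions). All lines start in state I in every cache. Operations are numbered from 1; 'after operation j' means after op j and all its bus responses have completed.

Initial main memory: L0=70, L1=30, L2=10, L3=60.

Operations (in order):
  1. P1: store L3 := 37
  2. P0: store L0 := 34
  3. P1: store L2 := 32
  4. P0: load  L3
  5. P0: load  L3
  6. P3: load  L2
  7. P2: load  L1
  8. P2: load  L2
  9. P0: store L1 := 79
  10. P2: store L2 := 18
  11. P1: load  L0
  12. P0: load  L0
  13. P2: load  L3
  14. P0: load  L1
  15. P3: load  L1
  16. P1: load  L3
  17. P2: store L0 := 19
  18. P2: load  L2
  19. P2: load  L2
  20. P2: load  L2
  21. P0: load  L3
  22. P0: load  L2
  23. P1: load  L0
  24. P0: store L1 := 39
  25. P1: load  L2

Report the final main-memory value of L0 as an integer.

memory[L0] = 19

  op1 P1: store L3 := 37 → I/M/I/I on L3; bus BusRdX; mem=60
  op2 P0: store L0 := 34 → M/I/I/I on L0; bus BusRdX; mem=70
  op3 P1: store L2 := 32 → I/M/I/I on L2; bus BusRdX; mem=10
  op4 P0: load  L3 → S/S/I/I on L3; bus BusRd Flush; mem=37
  op5 P0: load  L3 → S/S/I/I on L3; bus (none); mem=37
  op6 P3: load  L2 → I/S/I/S on L2; bus BusRd Flush; mem=32
  op7 P2: load  L1 → I/I/E/I on L1; bus BusRd; mem=30
  op8 P2: load  L2 → I/S/S/S on L2; bus BusRd; mem=32
  op9 P0: store L1 := 79 → M/I/I/I on L1; bus BusRdX; mem=30
  op10 P2: store L2 := 18 → I/I/M/I on L2; bus BusUpgr; mem=32
  op11 P1: load  L0 → S/S/I/I on L0; bus BusRd Flush; mem=34
  op12 P0: load  L0 → S/S/I/I on L0; bus (none); mem=34
  op13 P2: load  L3 → S/S/S/I on L3; bus BusRd; mem=37
  op14 P0: load  L1 → M/I/I/I on L1; bus (none); mem=30
  op15 P3: load  L1 → S/I/I/S on L1; bus BusRd Flush; mem=79
  op16 P1: load  L3 → S/S/S/I on L3; bus (none); mem=37
  op17 P2: store L0 := 19 → I/I/M/I on L0; bus BusRdX; mem=34
  op18 P2: load  L2 → I/I/M/I on L2; bus (none); mem=32
  op19 P2: load  L2 → I/I/M/I on L2; bus (none); mem=32
  op20 P2: load  L2 → I/I/M/I on L2; bus (none); mem=32
  op21 P0: load  L3 → S/S/S/I on L3; bus (none); mem=37
  op22 P0: load  L2 → S/I/S/I on L2; bus BusRd Flush; mem=18
  op23 P1: load  L0 → I/S/S/I on L0; bus BusRd Flush; mem=19
  op24 P0: store L1 := 39 → M/I/I/I on L1; bus BusUpgr; mem=79
  op25 P1: load  L2 → S/S/S/I on L2; bus BusRd; mem=18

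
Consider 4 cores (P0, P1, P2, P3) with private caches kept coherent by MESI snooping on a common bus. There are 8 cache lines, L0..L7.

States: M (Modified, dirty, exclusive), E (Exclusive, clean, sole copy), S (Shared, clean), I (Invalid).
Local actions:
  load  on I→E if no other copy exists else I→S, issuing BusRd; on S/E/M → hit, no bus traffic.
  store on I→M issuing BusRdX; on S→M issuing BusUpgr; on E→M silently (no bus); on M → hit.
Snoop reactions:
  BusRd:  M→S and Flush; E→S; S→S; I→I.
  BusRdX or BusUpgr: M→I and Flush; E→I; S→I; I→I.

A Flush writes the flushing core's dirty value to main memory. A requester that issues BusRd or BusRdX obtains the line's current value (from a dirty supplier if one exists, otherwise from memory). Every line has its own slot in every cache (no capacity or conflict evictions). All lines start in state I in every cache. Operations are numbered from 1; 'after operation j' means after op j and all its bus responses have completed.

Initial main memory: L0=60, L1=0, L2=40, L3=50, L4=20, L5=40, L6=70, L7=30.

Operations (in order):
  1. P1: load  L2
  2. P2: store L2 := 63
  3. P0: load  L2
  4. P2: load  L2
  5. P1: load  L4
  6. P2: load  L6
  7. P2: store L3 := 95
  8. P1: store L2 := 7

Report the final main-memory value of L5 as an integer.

memory[L5] = 40

1. P1: load  L2  bus=[BusRd]  L2: P0=I P1=E P2=I P3=I  mem[L2]=40
2. P2: store L2 := 63  bus=[BusRdX]  L2: P0=I P1=I P2=M P3=I  mem[L2]=40
3. P0: load  L2  bus=[BusRd,Flush]  L2: P0=S P1=I P2=S P3=I  mem[L2]=63
4. P2: load  L2  bus=[-]  L2: P0=S P1=I P2=S P3=I  mem[L2]=63
5. P1: load  L4  bus=[BusRd]  L4: P0=I P1=E P2=I P3=I  mem[L4]=20
6. P2: load  L6  bus=[BusRd]  L6: P0=I P1=I P2=E P3=I  mem[L6]=70
7. P2: store L3 := 95  bus=[BusRdX]  L3: P0=I P1=I P2=M P3=I  mem[L3]=50
8. P1: store L2 := 7  bus=[BusRdX]  L2: P0=I P1=M P2=I P3=I  mem[L2]=63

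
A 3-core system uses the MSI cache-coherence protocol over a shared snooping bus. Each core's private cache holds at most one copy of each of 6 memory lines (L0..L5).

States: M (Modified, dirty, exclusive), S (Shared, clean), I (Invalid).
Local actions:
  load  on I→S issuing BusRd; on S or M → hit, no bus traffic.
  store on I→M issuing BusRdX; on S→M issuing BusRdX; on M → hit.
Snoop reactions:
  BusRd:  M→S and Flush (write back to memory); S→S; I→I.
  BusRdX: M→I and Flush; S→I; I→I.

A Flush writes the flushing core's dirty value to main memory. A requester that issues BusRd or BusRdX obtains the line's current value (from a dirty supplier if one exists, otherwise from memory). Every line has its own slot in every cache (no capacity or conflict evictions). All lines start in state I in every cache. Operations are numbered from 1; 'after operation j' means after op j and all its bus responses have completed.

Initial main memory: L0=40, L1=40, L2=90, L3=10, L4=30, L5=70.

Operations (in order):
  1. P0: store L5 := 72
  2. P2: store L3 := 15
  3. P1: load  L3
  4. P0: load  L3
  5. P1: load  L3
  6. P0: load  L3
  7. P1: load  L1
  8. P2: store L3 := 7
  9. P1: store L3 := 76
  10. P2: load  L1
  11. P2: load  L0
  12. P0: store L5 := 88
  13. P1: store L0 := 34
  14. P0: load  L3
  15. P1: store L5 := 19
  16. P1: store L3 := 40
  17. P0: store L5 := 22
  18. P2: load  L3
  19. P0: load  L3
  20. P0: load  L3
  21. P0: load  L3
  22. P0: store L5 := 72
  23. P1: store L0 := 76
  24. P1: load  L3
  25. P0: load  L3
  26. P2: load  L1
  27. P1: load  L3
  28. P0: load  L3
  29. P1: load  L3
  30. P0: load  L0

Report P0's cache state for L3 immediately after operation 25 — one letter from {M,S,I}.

  op1 P0: store L5 := 72 → M/I/I on L5; bus BusRdX; mem=70
  op2 P2: store L3 := 15 → I/I/M on L3; bus BusRdX; mem=10
  op3 P1: load  L3 → I/S/S on L3; bus BusRd Flush; mem=15
  op4 P0: load  L3 → S/S/S on L3; bus BusRd; mem=15
  op5 P1: load  L3 → S/S/S on L3; bus (none); mem=15
  op6 P0: load  L3 → S/S/S on L3; bus (none); mem=15
  op7 P1: load  L1 → I/S/I on L1; bus BusRd; mem=40
  op8 P2: store L3 := 7 → I/I/M on L3; bus BusRdX; mem=15
  op9 P1: store L3 := 76 → I/M/I on L3; bus BusRdX Flush; mem=7
  op10 P2: load  L1 → I/S/S on L1; bus BusRd; mem=40
  op11 P2: load  L0 → I/I/S on L0; bus BusRd; mem=40
  op12 P0: store L5 := 88 → M/I/I on L5; bus (none); mem=70
  op13 P1: store L0 := 34 → I/M/I on L0; bus BusRdX; mem=40
  op14 P0: load  L3 → S/S/I on L3; bus BusRd Flush; mem=76
  op15 P1: store L5 := 19 → I/M/I on L5; bus BusRdX Flush; mem=88
  op16 P1: store L3 := 40 → I/M/I on L3; bus BusRdX; mem=76
  op17 P0: store L5 := 22 → M/I/I on L5; bus BusRdX Flush; mem=19
  op18 P2: load  L3 → I/S/S on L3; bus BusRd Flush; mem=40
  op19 P0: load  L3 → S/S/S on L3; bus BusRd; mem=40
  op20 P0: load  L3 → S/S/S on L3; bus (none); mem=40
  op21 P0: load  L3 → S/S/S on L3; bus (none); mem=40
  op22 P0: store L5 := 72 → M/I/I on L5; bus (none); mem=19
  op23 P1: store L0 := 76 → I/M/I on L0; bus (none); mem=40
  op24 P1: load  L3 → S/S/S on L3; bus (none); mem=40
  op25 P0: load  L3 → S/S/S on L3; bus (none); mem=40
  op26 P2: load  L1 → I/S/S on L1; bus (none); mem=40
  op27 P1: load  L3 → S/S/S on L3; bus (none); mem=40
  op28 P0: load  L3 → S/S/S on L3; bus (none); mem=40
  op29 P1: load  L3 → S/S/S on L3; bus (none); mem=40
  op30 P0: load  L0 → S/S/I on L0; bus BusRd Flush; mem=76

state = S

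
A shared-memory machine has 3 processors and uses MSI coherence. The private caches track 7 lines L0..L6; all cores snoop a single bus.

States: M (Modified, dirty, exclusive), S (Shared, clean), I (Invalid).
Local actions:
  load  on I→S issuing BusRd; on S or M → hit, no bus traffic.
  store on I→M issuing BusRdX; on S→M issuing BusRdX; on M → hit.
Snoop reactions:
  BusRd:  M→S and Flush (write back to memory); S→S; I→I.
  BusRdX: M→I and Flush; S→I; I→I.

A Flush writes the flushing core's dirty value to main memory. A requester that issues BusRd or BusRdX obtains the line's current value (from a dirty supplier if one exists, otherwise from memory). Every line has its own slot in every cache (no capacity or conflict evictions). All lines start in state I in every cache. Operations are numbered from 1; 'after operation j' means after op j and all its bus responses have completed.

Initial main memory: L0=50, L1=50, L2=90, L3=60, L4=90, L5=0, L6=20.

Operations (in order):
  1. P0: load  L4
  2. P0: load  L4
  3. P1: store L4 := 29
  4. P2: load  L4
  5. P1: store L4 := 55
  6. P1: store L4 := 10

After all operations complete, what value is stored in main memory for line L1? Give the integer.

memory[L1] = 50

[1] P0: load  L4 | P0:S(90), P1:I, P2:I | bus: BusRd
[2] P0: load  L4 | P0:S(90), P1:I, P2:I | bus: none
[3] P1: store L4 := 29 | P0:I, P1:M(29), P2:I | bus: BusRdX
[4] P2: load  L4 | P0:I, P1:S(29), P2:S(29) | bus: BusRd,Flush
[5] P1: store L4 := 55 | P0:I, P1:M(55), P2:I | bus: BusRdX
[6] P1: store L4 := 10 | P0:I, P1:M(10), P2:I | bus: none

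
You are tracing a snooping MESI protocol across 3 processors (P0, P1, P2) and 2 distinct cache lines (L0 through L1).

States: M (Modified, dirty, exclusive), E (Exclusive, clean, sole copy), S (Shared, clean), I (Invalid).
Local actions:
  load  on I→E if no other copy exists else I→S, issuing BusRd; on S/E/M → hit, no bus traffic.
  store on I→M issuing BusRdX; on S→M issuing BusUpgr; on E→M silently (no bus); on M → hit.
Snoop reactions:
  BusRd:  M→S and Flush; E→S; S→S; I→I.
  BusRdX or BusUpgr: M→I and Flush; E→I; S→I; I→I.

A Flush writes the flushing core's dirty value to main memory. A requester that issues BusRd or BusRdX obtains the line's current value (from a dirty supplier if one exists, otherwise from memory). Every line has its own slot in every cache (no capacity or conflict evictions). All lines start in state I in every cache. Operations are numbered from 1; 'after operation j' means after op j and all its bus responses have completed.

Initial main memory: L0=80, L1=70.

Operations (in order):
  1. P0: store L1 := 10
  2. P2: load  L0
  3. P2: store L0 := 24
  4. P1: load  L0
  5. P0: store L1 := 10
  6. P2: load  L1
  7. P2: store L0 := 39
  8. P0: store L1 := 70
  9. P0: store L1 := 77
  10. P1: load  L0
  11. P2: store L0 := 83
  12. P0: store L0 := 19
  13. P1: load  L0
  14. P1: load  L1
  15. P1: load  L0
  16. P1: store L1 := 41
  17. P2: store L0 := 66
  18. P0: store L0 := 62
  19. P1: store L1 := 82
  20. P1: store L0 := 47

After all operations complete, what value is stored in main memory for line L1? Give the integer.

memory[L1] = 77

  op1 P0: store L1 := 10 → M/I/I on L1; bus BusRdX; mem=70
  op2 P2: load  L0 → I/I/E on L0; bus BusRd; mem=80
  op3 P2: store L0 := 24 → I/I/M on L0; bus (none); mem=80
  op4 P1: load  L0 → I/S/S on L0; bus BusRd Flush; mem=24
  op5 P0: store L1 := 10 → M/I/I on L1; bus (none); mem=70
  op6 P2: load  L1 → S/I/S on L1; bus BusRd Flush; mem=10
  op7 P2: store L0 := 39 → I/I/M on L0; bus BusUpgr; mem=24
  op8 P0: store L1 := 70 → M/I/I on L1; bus BusUpgr; mem=10
  op9 P0: store L1 := 77 → M/I/I on L1; bus (none); mem=10
  op10 P1: load  L0 → I/S/S on L0; bus BusRd Flush; mem=39
  op11 P2: store L0 := 83 → I/I/M on L0; bus BusUpgr; mem=39
  op12 P0: store L0 := 19 → M/I/I on L0; bus BusRdX Flush; mem=83
  op13 P1: load  L0 → S/S/I on L0; bus BusRd Flush; mem=19
  op14 P1: load  L1 → S/S/I on L1; bus BusRd Flush; mem=77
  op15 P1: load  L0 → S/S/I on L0; bus (none); mem=19
  op16 P1: store L1 := 41 → I/M/I on L1; bus BusUpgr; mem=77
  op17 P2: store L0 := 66 → I/I/M on L0; bus BusRdX; mem=19
  op18 P0: store L0 := 62 → M/I/I on L0; bus BusRdX Flush; mem=66
  op19 P1: store L1 := 82 → I/M/I on L1; bus (none); mem=77
  op20 P1: store L0 := 47 → I/M/I on L0; bus BusRdX Flush; mem=62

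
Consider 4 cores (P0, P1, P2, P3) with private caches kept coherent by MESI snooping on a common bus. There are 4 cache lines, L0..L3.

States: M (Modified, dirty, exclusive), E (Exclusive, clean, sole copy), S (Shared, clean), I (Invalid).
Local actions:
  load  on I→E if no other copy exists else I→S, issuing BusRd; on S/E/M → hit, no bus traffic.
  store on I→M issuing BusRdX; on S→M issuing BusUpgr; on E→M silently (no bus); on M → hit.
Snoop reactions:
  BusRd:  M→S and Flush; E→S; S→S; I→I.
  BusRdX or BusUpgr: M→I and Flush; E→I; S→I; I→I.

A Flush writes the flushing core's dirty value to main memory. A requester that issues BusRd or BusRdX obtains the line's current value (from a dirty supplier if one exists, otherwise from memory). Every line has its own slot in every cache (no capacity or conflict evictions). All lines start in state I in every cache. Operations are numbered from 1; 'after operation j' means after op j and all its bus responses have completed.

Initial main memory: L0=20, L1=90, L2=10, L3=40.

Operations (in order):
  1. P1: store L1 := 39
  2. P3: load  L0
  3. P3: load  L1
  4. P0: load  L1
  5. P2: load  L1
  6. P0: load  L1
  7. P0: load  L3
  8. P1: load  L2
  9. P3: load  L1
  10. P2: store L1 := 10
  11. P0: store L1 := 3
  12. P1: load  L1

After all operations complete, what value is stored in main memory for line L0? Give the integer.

memory[L0] = 20

step 1: P1: store L1 := 39  ⟶  IMII  (L1)  txn=BusRdX  M[L1]=90
step 2: P3: load  L0  ⟶  IIIE  (L0)  txn=BusRd  M[L0]=20
step 3: P3: load  L1  ⟶  ISIS  (L1)  txn=BusRd+Flush  M[L1]=39
step 4: P0: load  L1  ⟶  SSIS  (L1)  txn=BusRd  M[L1]=39
step 5: P2: load  L1  ⟶  SSSS  (L1)  txn=BusRd  M[L1]=39
step 6: P0: load  L1  ⟶  SSSS  (L1)  txn=∅  M[L1]=39
step 7: P0: load  L3  ⟶  EIII  (L3)  txn=BusRd  M[L3]=40
step 8: P1: load  L2  ⟶  IEII  (L2)  txn=BusRd  M[L2]=10
step 9: P3: load  L1  ⟶  SSSS  (L1)  txn=∅  M[L1]=39
step 10: P2: store L1 := 10  ⟶  IIMI  (L1)  txn=BusUpgr  M[L1]=39
step 11: P0: store L1 := 3  ⟶  MIII  (L1)  txn=BusRdX+Flush  M[L1]=10
step 12: P1: load  L1  ⟶  SSII  (L1)  txn=BusRd+Flush  M[L1]=3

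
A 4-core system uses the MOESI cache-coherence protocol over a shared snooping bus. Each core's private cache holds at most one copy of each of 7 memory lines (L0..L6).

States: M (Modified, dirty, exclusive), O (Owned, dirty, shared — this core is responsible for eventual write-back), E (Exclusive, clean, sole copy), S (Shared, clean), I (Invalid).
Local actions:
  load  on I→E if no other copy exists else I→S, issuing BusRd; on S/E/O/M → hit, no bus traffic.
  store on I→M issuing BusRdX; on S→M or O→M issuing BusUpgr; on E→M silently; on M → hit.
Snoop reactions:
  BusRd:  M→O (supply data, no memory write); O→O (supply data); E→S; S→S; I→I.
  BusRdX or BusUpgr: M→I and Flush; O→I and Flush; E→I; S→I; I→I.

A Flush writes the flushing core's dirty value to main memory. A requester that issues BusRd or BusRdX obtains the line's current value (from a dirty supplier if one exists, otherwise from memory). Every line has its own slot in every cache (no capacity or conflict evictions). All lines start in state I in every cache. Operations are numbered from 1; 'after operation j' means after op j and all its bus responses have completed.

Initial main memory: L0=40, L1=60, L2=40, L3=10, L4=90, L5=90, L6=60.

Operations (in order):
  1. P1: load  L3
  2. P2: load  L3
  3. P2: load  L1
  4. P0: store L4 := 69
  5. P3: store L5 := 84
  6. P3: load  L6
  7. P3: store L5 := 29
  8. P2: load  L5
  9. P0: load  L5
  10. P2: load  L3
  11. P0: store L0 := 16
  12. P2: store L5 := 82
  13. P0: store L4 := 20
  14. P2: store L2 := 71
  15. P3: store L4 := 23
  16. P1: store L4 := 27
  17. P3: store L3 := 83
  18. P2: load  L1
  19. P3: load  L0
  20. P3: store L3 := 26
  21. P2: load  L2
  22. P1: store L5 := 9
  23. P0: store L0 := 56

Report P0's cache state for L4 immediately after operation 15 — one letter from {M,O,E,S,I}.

step 1: P1: load  L3  ⟶  IEII  (L3)  txn=BusRd  M[L3]=10
step 2: P2: load  L3  ⟶  ISSI  (L3)  txn=BusRd  M[L3]=10
step 3: P2: load  L1  ⟶  IIEI  (L1)  txn=BusRd  M[L1]=60
step 4: P0: store L4 := 69  ⟶  MIII  (L4)  txn=BusRdX  M[L4]=90
step 5: P3: store L5 := 84  ⟶  IIIM  (L5)  txn=BusRdX  M[L5]=90
step 6: P3: load  L6  ⟶  IIIE  (L6)  txn=BusRd  M[L6]=60
step 7: P3: store L5 := 29  ⟶  IIIM  (L5)  txn=∅  M[L5]=90
step 8: P2: load  L5  ⟶  IISO  (L5)  txn=BusRd  M[L5]=90
step 9: P0: load  L5  ⟶  SISO  (L5)  txn=BusRd  M[L5]=90
step 10: P2: load  L3  ⟶  ISSI  (L3)  txn=∅  M[L3]=10
step 11: P0: store L0 := 16  ⟶  MIII  (L0)  txn=BusRdX  M[L0]=40
step 12: P2: store L5 := 82  ⟶  IIMI  (L5)  txn=BusUpgr+Flush  M[L5]=29
step 13: P0: store L4 := 20  ⟶  MIII  (L4)  txn=∅  M[L4]=90
step 14: P2: store L2 := 71  ⟶  IIMI  (L2)  txn=BusRdX  M[L2]=40
step 15: P3: store L4 := 23  ⟶  IIIM  (L4)  txn=BusRdX+Flush  M[L4]=20
step 16: P1: store L4 := 27  ⟶  IMII  (L4)  txn=BusRdX+Flush  M[L4]=23
step 17: P3: store L3 := 83  ⟶  IIIM  (L3)  txn=BusRdX  M[L3]=10
step 18: P2: load  L1  ⟶  IIEI  (L1)  txn=∅  M[L1]=60
step 19: P3: load  L0  ⟶  OIIS  (L0)  txn=BusRd  M[L0]=40
step 20: P3: store L3 := 26  ⟶  IIIM  (L3)  txn=∅  M[L3]=10
step 21: P2: load  L2  ⟶  IIMI  (L2)  txn=∅  M[L2]=40
step 22: P1: store L5 := 9  ⟶  IMII  (L5)  txn=BusRdX+Flush  M[L5]=82
step 23: P0: store L0 := 56  ⟶  MIII  (L0)  txn=BusUpgr  M[L0]=40

state = I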